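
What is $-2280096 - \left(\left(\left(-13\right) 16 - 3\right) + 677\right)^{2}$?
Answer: $-2497252$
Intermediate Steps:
$-2280096 - \left(\left(\left(-13\right) 16 - 3\right) + 677\right)^{2} = -2280096 - \left(\left(-208 - 3\right) + 677\right)^{2} = -2280096 - \left(-211 + 677\right)^{2} = -2280096 - 466^{2} = -2280096 - 217156 = -2497252$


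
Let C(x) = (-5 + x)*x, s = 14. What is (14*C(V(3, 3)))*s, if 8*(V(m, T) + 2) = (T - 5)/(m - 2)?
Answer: 12789/4 ≈ 3197.3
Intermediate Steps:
V(m, T) = -2 + (-5 + T)/(8*(-2 + m)) (V(m, T) = -2 + ((T - 5)/(m - 2))/8 = -2 + ((-5 + T)/(-2 + m))/8 = -2 + (-5 + T)/(8*(-2 + m)))
C(x) = x*(-5 + x)
(14*C(V(3, 3)))*s = (14*(((27 + 3 - 16*3)/(8*(-2 + 3)))*(-5 + (27 + 3 - 16*3)/(8*(-2 + 3)))))*14 = (14*(((1/8)*(27 + 3 - 48)/1)*(-5 + (1/8)*(27 + 3 - 48)/1)))*14 = (14*(((1/8)*1*(-18))*(-5 + (1/8)*1*(-18))))*14 = (14*(-9*(-5 - 9/4)/4))*14 = (14*(-9/4*(-29/4)))*14 = (14*(261/16))*14 = (1827/8)*14 = 12789/4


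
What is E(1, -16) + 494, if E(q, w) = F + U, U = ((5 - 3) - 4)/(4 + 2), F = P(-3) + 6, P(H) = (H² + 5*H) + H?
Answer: 1472/3 ≈ 490.67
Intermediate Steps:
P(H) = H² + 6*H
F = -3 (F = -3*(6 - 3) + 6 = -3*3 + 6 = -9 + 6 = -3)
U = -⅓ (U = (2 - 4)/6 = -2*⅙ = -⅓ ≈ -0.33333)
E(q, w) = -10/3 (E(q, w) = -3 - ⅓ = -10/3)
E(1, -16) + 494 = -10/3 + 494 = 1472/3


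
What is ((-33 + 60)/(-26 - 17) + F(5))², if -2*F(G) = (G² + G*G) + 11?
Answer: 7166329/7396 ≈ 968.95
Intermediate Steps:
F(G) = -11/2 - G² (F(G) = -((G² + G*G) + 11)/2 = -((G² + G²) + 11)/2 = -(2*G² + 11)/2 = -(11 + 2*G²)/2 = -11/2 - G²)
((-33 + 60)/(-26 - 17) + F(5))² = ((-33 + 60)/(-26 - 17) + (-11/2 - 1*5²))² = (27/(-43) + (-11/2 - 1*25))² = (27*(-1/43) + (-11/2 - 25))² = (-27/43 - 61/2)² = (-2677/86)² = 7166329/7396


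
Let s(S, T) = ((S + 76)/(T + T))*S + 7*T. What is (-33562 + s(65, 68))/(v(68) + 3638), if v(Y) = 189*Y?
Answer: -4490531/2242640 ≈ -2.0023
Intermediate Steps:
s(S, T) = 7*T + S*(76 + S)/(2*T) (s(S, T) = ((76 + S)/((2*T)))*S + 7*T = ((76 + S)*(1/(2*T)))*S + 7*T = ((76 + S)/(2*T))*S + 7*T = S*(76 + S)/(2*T) + 7*T = 7*T + S*(76 + S)/(2*T))
(-33562 + s(65, 68))/(v(68) + 3638) = (-33562 + (½)*(65² + 14*68² + 76*65)/68)/(189*68 + 3638) = (-33562 + (½)*(1/68)*(4225 + 14*4624 + 4940))/(12852 + 3638) = (-33562 + (½)*(1/68)*(4225 + 64736 + 4940))/16490 = (-33562 + (½)*(1/68)*73901)*(1/16490) = (-33562 + 73901/136)*(1/16490) = -4490531/136*1/16490 = -4490531/2242640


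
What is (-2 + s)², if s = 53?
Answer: 2601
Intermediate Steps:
(-2 + s)² = (-2 + 53)² = 51² = 2601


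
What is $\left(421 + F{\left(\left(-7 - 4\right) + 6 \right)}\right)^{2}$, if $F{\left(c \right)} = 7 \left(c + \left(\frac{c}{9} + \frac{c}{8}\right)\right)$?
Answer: $\frac{739676809}{5184} \approx 1.4268 \cdot 10^{5}$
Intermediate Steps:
$F{\left(c \right)} = \frac{623 c}{72}$ ($F{\left(c \right)} = 7 \left(c + \left(c \frac{1}{9} + c \frac{1}{8}\right)\right) = 7 \left(c + \left(\frac{c}{9} + \frac{c}{8}\right)\right) = 7 \left(c + \frac{17 c}{72}\right) = 7 \frac{89 c}{72} = \frac{623 c}{72}$)
$\left(421 + F{\left(\left(-7 - 4\right) + 6 \right)}\right)^{2} = \left(421 + \frac{623 \left(\left(-7 - 4\right) + 6\right)}{72}\right)^{2} = \left(421 + \frac{623 \left(-11 + 6\right)}{72}\right)^{2} = \left(421 + \frac{623}{72} \left(-5\right)\right)^{2} = \left(421 - \frac{3115}{72}\right)^{2} = \left(\frac{27197}{72}\right)^{2} = \frac{739676809}{5184}$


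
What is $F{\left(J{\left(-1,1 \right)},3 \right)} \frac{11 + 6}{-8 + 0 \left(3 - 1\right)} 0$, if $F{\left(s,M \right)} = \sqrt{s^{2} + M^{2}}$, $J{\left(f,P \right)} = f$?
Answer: $0$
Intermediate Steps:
$F{\left(s,M \right)} = \sqrt{M^{2} + s^{2}}$
$F{\left(J{\left(-1,1 \right)},3 \right)} \frac{11 + 6}{-8 + 0 \left(3 - 1\right)} 0 = \sqrt{3^{2} + \left(-1\right)^{2}} \frac{11 + 6}{-8 + 0 \left(3 - 1\right)} 0 = \sqrt{9 + 1} \frac{17}{-8 + 0 \cdot 2} \cdot 0 = \sqrt{10} \frac{17}{-8 + 0} \cdot 0 = \sqrt{10} \frac{17}{-8} \cdot 0 = \sqrt{10} \cdot 17 \left(- \frac{1}{8}\right) 0 = \sqrt{10} \left(- \frac{17}{8}\right) 0 = - \frac{17 \sqrt{10}}{8} \cdot 0 = 0$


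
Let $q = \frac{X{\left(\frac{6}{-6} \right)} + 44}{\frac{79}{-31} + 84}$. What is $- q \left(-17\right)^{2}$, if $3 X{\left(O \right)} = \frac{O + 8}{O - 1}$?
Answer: $- \frac{2302463}{15150} \approx -151.98$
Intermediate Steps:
$X{\left(O \right)} = \frac{8 + O}{3 \left(-1 + O\right)}$ ($X{\left(O \right)} = \frac{\left(O + 8\right) \frac{1}{O - 1}}{3} = \frac{\left(8 + O\right) \frac{1}{-1 + O}}{3} = \frac{\frac{1}{-1 + O} \left(8 + O\right)}{3} = \frac{8 + O}{3 \left(-1 + O\right)}$)
$q = \frac{7967}{15150}$ ($q = \frac{\frac{8 + \frac{6}{-6}}{3 \left(-1 + \frac{6}{-6}\right)} + 44}{\frac{79}{-31} + 84} = \frac{\frac{8 + 6 \left(- \frac{1}{6}\right)}{3 \left(-1 + 6 \left(- \frac{1}{6}\right)\right)} + 44}{79 \left(- \frac{1}{31}\right) + 84} = \frac{\frac{8 - 1}{3 \left(-1 - 1\right)} + 44}{- \frac{79}{31} + 84} = \frac{\frac{1}{3} \frac{1}{-2} \cdot 7 + 44}{\frac{2525}{31}} = \left(\frac{1}{3} \left(- \frac{1}{2}\right) 7 + 44\right) \frac{31}{2525} = \left(- \frac{7}{6} + 44\right) \frac{31}{2525} = \frac{257}{6} \cdot \frac{31}{2525} = \frac{7967}{15150} \approx 0.52587$)
$- q \left(-17\right)^{2} = - \frac{7967 \left(-17\right)^{2}}{15150} = - \frac{7967 \cdot 289}{15150} = \left(-1\right) \frac{2302463}{15150} = - \frac{2302463}{15150}$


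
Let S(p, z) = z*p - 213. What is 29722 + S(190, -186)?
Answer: -5831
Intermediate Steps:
S(p, z) = -213 + p*z (S(p, z) = p*z - 213 = -213 + p*z)
29722 + S(190, -186) = 29722 + (-213 + 190*(-186)) = 29722 + (-213 - 35340) = 29722 - 35553 = -5831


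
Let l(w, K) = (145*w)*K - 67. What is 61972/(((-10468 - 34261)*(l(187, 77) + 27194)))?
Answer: -30986/47300514939 ≈ -6.5509e-7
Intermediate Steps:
l(w, K) = -67 + 145*K*w (l(w, K) = 145*K*w - 67 = -67 + 145*K*w)
61972/(((-10468 - 34261)*(l(187, 77) + 27194))) = 61972/(((-10468 - 34261)*((-67 + 145*77*187) + 27194))) = 61972/((-44729*((-67 + 2087855) + 27194))) = 61972/((-44729*(2087788 + 27194))) = 61972/((-44729*2114982)) = 61972/(-94601029878) = 61972*(-1/94601029878) = -30986/47300514939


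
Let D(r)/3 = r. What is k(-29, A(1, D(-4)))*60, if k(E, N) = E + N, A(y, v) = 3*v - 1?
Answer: -3960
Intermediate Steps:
D(r) = 3*r
A(y, v) = -1 + 3*v
k(-29, A(1, D(-4)))*60 = (-29 + (-1 + 3*(3*(-4))))*60 = (-29 + (-1 + 3*(-12)))*60 = (-29 + (-1 - 36))*60 = (-29 - 37)*60 = -66*60 = -3960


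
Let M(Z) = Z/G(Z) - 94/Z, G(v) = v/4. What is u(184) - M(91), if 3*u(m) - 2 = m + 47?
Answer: 20393/273 ≈ 74.700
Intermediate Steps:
u(m) = 49/3 + m/3 (u(m) = 2/3 + (m + 47)/3 = 2/3 + (47 + m)/3 = 2/3 + (47/3 + m/3) = 49/3 + m/3)
G(v) = v/4 (G(v) = v*(1/4) = v/4)
M(Z) = 4 - 94/Z (M(Z) = Z/((Z/4)) - 94/Z = Z*(4/Z) - 94/Z = 4 - 94/Z)
u(184) - M(91) = (49/3 + (1/3)*184) - (4 - 94/91) = (49/3 + 184/3) - (4 - 94*1/91) = 233/3 - (4 - 94/91) = 233/3 - 1*270/91 = 233/3 - 270/91 = 20393/273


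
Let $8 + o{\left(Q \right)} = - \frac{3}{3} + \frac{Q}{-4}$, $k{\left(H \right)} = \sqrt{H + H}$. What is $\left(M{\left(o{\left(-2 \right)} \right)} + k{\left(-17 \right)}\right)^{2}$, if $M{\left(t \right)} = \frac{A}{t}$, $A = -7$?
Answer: $- \frac{9630}{289} + \frac{28 i \sqrt{34}}{17} \approx -33.322 + 9.6039 i$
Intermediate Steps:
$k{\left(H \right)} = \sqrt{2} \sqrt{H}$ ($k{\left(H \right)} = \sqrt{2 H} = \sqrt{2} \sqrt{H}$)
$o{\left(Q \right)} = -9 - \frac{Q}{4}$ ($o{\left(Q \right)} = -8 + \left(- \frac{3}{3} + \frac{Q}{-4}\right) = -8 + \left(\left(-3\right) \frac{1}{3} + Q \left(- \frac{1}{4}\right)\right) = -8 - \left(1 + \frac{Q}{4}\right) = -9 - \frac{Q}{4}$)
$M{\left(t \right)} = - \frac{7}{t}$
$\left(M{\left(o{\left(-2 \right)} \right)} + k{\left(-17 \right)}\right)^{2} = \left(- \frac{7}{-9 - - \frac{1}{2}} + \sqrt{2} \sqrt{-17}\right)^{2} = \left(- \frac{7}{-9 + \frac{1}{2}} + \sqrt{2} i \sqrt{17}\right)^{2} = \left(- \frac{7}{- \frac{17}{2}} + i \sqrt{34}\right)^{2} = \left(\left(-7\right) \left(- \frac{2}{17}\right) + i \sqrt{34}\right)^{2} = \left(\frac{14}{17} + i \sqrt{34}\right)^{2}$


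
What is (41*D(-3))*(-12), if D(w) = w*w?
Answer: -4428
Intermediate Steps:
D(w) = w²
(41*D(-3))*(-12) = (41*(-3)²)*(-12) = (41*9)*(-12) = 369*(-12) = -4428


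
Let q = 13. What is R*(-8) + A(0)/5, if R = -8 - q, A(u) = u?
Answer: 168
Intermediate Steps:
R = -21 (R = -8 - 1*13 = -8 - 13 = -21)
R*(-8) + A(0)/5 = -21*(-8) + 0/5 = 168 + 0*(⅕) = 168 + 0 = 168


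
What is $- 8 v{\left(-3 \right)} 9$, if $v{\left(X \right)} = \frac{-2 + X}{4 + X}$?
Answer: $360$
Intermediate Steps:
$v{\left(X \right)} = \frac{-2 + X}{4 + X}$
$- 8 v{\left(-3 \right)} 9 = - 8 \frac{-2 - 3}{4 - 3} \cdot 9 = - 8 \cdot 1^{-1} \left(-5\right) 9 = - 8 \cdot 1 \left(-5\right) 9 = \left(-8\right) \left(-5\right) 9 = 40 \cdot 9 = 360$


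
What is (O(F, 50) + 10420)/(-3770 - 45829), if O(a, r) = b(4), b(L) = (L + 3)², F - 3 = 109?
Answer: -10469/49599 ≈ -0.21107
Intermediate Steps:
F = 112 (F = 3 + 109 = 112)
b(L) = (3 + L)²
O(a, r) = 49 (O(a, r) = (3 + 4)² = 7² = 49)
(O(F, 50) + 10420)/(-3770 - 45829) = (49 + 10420)/(-3770 - 45829) = 10469/(-49599) = 10469*(-1/49599) = -10469/49599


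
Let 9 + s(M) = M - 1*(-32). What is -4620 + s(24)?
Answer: -4573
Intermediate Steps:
s(M) = 23 + M (s(M) = -9 + (M - 1*(-32)) = -9 + (M + 32) = -9 + (32 + M) = 23 + M)
-4620 + s(24) = -4620 + (23 + 24) = -4620 + 47 = -4573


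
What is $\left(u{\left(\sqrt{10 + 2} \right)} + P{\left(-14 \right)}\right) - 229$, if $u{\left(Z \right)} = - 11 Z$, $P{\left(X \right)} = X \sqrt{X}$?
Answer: $-229 - 22 \sqrt{3} - 14 i \sqrt{14} \approx -267.1 - 52.383 i$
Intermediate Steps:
$P{\left(X \right)} = X^{\frac{3}{2}}$
$\left(u{\left(\sqrt{10 + 2} \right)} + P{\left(-14 \right)}\right) - 229 = \left(- 11 \sqrt{10 + 2} + \left(-14\right)^{\frac{3}{2}}\right) - 229 = \left(- 11 \sqrt{12} - 14 i \sqrt{14}\right) - 229 = \left(- 11 \cdot 2 \sqrt{3} - 14 i \sqrt{14}\right) - 229 = \left(- 22 \sqrt{3} - 14 i \sqrt{14}\right) - 229 = -229 - 22 \sqrt{3} - 14 i \sqrt{14}$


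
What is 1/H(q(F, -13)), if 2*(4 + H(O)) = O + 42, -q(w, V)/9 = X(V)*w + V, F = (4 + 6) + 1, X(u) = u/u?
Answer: 1/26 ≈ 0.038462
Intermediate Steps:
X(u) = 1
F = 11 (F = 10 + 1 = 11)
q(w, V) = -9*V - 9*w (q(w, V) = -9*(1*w + V) = -9*(w + V) = -9*(V + w) = -9*V - 9*w)
H(O) = 17 + O/2 (H(O) = -4 + (O + 42)/2 = -4 + (42 + O)/2 = -4 + (21 + O/2) = 17 + O/2)
1/H(q(F, -13)) = 1/(17 + (-9*(-13) - 9*11)/2) = 1/(17 + (117 - 99)/2) = 1/(17 + (½)*18) = 1/(17 + 9) = 1/26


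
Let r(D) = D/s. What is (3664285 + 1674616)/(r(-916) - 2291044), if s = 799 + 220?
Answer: -5440340119/2334574752 ≈ -2.3303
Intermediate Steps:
s = 1019
r(D) = D/1019
(3664285 + 1674616)/(r(-916) - 2291044) = (3664285 + 1674616)/((1/1019)*(-916) - 2291044) = 5338901/(-916/1019 - 2291044) = 5338901/(-2334574752/1019) = 5338901*(-1019/2334574752) = -5440340119/2334574752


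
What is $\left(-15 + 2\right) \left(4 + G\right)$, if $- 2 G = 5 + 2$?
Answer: $- \frac{13}{2} \approx -6.5$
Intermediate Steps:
$G = - \frac{7}{2}$ ($G = - \frac{5 + 2}{2} = \left(- \frac{1}{2}\right) 7 = - \frac{7}{2} \approx -3.5$)
$\left(-15 + 2\right) \left(4 + G\right) = \left(-15 + 2\right) \left(4 - \frac{7}{2}\right) = \left(-13\right) \frac{1}{2} = - \frac{13}{2}$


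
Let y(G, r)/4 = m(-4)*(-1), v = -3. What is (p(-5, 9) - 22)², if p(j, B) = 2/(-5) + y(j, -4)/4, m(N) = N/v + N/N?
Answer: 137641/225 ≈ 611.74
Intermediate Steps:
m(N) = 1 - N/3 (m(N) = N/(-3) + N/N = N*(-⅓) + 1 = -N/3 + 1 = 1 - N/3)
y(G, r) = -28/3 (y(G, r) = 4*((1 - ⅓*(-4))*(-1)) = 4*((1 + 4/3)*(-1)) = 4*((7/3)*(-1)) = 4*(-7/3) = -28/3)
p(j, B) = -41/15 (p(j, B) = 2/(-5) - 28/3/4 = 2*(-⅕) - 28/3*¼ = -⅖ - 7/3 = -41/15)
(p(-5, 9) - 22)² = (-41/15 - 22)² = (-371/15)² = 137641/225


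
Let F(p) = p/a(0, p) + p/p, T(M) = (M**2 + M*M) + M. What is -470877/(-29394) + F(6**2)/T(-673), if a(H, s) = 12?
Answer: 142076971607/8869002630 ≈ 16.020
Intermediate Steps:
T(M) = M + 2*M**2 (T(M) = (M**2 + M**2) + M = 2*M**2 + M = M + 2*M**2)
F(p) = 1 + p/12 (F(p) = p/12 + p/p = p*(1/12) + 1 = p/12 + 1 = 1 + p/12)
-470877/(-29394) + F(6**2)/T(-673) = -470877/(-29394) + (1 + (1/12)*6**2)/((-673*(1 + 2*(-673)))) = -470877*(-1/29394) + (1 + (1/12)*36)/((-673*(1 - 1346))) = 156959/9798 + (1 + 3)/((-673*(-1345))) = 156959/9798 + 4/905185 = 142076971607/8869002630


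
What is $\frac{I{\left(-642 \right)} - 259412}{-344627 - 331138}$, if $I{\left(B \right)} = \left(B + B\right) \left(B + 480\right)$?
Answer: $\frac{51404}{675765} \approx 0.076068$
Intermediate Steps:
$I{\left(B \right)} = 2 B \left(480 + B\right)$
$\frac{I{\left(-642 \right)} - 259412}{-344627 - 331138} = \frac{2 \left(-642\right) \left(480 - 642\right) - 259412}{-344627 - 331138} = \frac{2 \left(-642\right) \left(-162\right) - 259412}{-675765} = \left(208008 - 259412\right) \left(- \frac{1}{675765}\right) = \left(-51404\right) \left(- \frac{1}{675765}\right) = \frac{51404}{675765}$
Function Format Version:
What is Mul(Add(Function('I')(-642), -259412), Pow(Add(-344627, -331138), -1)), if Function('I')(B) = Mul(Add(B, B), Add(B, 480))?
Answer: Rational(51404, 675765) ≈ 0.076068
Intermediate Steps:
Function('I')(B) = Mul(2, B, Add(480, B)) (Function('I')(B) = Mul(Mul(2, B), Add(480, B)) = Mul(2, B, Add(480, B)))
Mul(Add(Function('I')(-642), -259412), Pow(Add(-344627, -331138), -1)) = Mul(Add(Mul(2, -642, Add(480, -642)), -259412), Pow(Add(-344627, -331138), -1)) = Mul(Add(Mul(2, -642, -162), -259412), Pow(-675765, -1)) = Mul(Add(208008, -259412), Rational(-1, 675765)) = Mul(-51404, Rational(-1, 675765)) = Rational(51404, 675765)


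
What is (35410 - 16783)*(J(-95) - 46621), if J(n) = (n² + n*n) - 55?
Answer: -533216502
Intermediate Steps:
J(n) = -55 + 2*n² (J(n) = (n² + n²) - 55 = 2*n² - 55 = -55 + 2*n²)
(35410 - 16783)*(J(-95) - 46621) = (35410 - 16783)*((-55 + 2*(-95)²) - 46621) = 18627*((-55 + 2*9025) - 46621) = 18627*((-55 + 18050) - 46621) = 18627*(17995 - 46621) = 18627*(-28626) = -533216502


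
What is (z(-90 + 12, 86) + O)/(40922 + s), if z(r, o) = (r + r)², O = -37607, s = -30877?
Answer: -13271/10045 ≈ -1.3212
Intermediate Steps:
z(r, o) = 4*r² (z(r, o) = (2*r)² = 4*r²)
(z(-90 + 12, 86) + O)/(40922 + s) = (4*(-90 + 12)² - 37607)/(40922 - 30877) = (4*(-78)² - 37607)/10045 = (4*6084 - 37607)*(1/10045) = (24336 - 37607)*(1/10045) = -13271*1/10045 = -13271/10045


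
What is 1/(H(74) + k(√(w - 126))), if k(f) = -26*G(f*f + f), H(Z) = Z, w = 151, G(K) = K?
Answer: -1/706 ≈ -0.0014164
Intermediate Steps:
k(f) = -26*f - 26*f² (k(f) = -26*(f*f + f) = -26*(f² + f) = -26*(f + f²) = -26*f - 26*f²)
1/(H(74) + k(√(w - 126))) = 1/(74 - 26*√(151 - 126)*(1 + √(151 - 126))) = 1/(74 - 26*√25*(1 + √25)) = 1/(74 - 26*5*(1 + 5)) = 1/(74 - 26*5*6) = 1/(74 - 780) = 1/(-706) = -1/706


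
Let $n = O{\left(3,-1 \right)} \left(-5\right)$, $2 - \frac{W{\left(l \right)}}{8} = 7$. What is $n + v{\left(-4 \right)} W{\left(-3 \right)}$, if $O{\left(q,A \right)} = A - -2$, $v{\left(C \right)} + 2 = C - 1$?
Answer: $275$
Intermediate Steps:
$v{\left(C \right)} = -3 + C$ ($v{\left(C \right)} = -2 + \left(C - 1\right) = -2 + \left(-1 + C\right) = -3 + C$)
$O{\left(q,A \right)} = 2 + A$ ($O{\left(q,A \right)} = A + 2 = 2 + A$)
$W{\left(l \right)} = -40$ ($W{\left(l \right)} = 16 - 56 = -40$)
$n = -5$ ($n = \left(2 - 1\right) \left(-5\right) = 1 \left(-5\right) = -5$)
$n + v{\left(-4 \right)} W{\left(-3 \right)} = -5 + \left(-3 - 4\right) \left(-40\right) = -5 - -280 = -5 + 280 = 275$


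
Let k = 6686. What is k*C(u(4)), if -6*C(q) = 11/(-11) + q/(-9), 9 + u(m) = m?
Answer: 13372/27 ≈ 495.26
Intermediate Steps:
u(m) = -9 + m
C(q) = ⅙ + q/54 (C(q) = -(11/(-11) + q/(-9))/6 = -(11*(-1/11) + q*(-⅑))/6 = -(-1 - q/9)/6 = ⅙ + q/54)
k*C(u(4)) = 6686*(⅙ + (-9 + 4)/54) = 6686*(⅙ + (1/54)*(-5)) = 6686*(⅙ - 5/54) = 6686*(2/27) = 13372/27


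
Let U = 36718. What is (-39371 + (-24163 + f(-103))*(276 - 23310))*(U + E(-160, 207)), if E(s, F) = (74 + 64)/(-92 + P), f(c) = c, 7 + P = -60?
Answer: 1087631018887384/53 ≈ 2.0521e+13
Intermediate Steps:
P = -67 (P = -7 - 60 = -67)
E(s, F) = -46/53 (E(s, F) = (74 + 64)/(-92 - 67) = 138/(-159) = 138*(-1/159) = -46/53)
(-39371 + (-24163 + f(-103))*(276 - 23310))*(U + E(-160, 207)) = (-39371 + (-24163 - 103)*(276 - 23310))*(36718 - 46/53) = (-39371 - 24266*(-23034))*(1946008/53) = (-39371 + 558943044)*(1946008/53) = 558903673*(1946008/53) = 1087631018887384/53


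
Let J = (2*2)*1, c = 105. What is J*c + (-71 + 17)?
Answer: 366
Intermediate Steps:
J = 4 (J = 4*1 = 4)
J*c + (-71 + 17) = 4*105 + (-71 + 17) = 420 - 54 = 366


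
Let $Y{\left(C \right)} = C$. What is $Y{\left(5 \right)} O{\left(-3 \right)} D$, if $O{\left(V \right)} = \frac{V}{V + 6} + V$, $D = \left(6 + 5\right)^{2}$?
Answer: $-2420$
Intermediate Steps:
$D = 121$ ($D = 11^{2} = 121$)
$O{\left(V \right)} = V + \frac{V}{6 + V}$ ($O{\left(V \right)} = \frac{V}{6 + V} + V = V + \frac{V}{6 + V}$)
$Y{\left(5 \right)} O{\left(-3 \right)} D = 5 \left(- \frac{3 \left(7 - 3\right)}{6 - 3}\right) 121 = 5 \left(\left(-3\right) \frac{1}{3} \cdot 4\right) 121 = 5 \left(-4\right) 121 = \left(-20\right) 121 = -2420$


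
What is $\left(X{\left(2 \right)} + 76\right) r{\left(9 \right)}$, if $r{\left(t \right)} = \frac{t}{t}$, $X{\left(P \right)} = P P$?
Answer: $80$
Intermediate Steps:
$X{\left(P \right)} = P^{2}$
$r{\left(t \right)} = 1$
$\left(X{\left(2 \right)} + 76\right) r{\left(9 \right)} = \left(2^{2} + 76\right) 1 = \left(4 + 76\right) 1 = 80 \cdot 1 = 80$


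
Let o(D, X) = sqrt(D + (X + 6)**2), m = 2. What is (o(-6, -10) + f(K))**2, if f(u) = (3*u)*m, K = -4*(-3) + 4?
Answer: (96 + sqrt(10))**2 ≈ 9833.2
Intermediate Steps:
K = 16 (K = 12 + 4 = 16)
o(D, X) = sqrt(D + (6 + X)**2)
f(u) = 6*u (f(u) = (3*u)*2 = 6*u)
(o(-6, -10) + f(K))**2 = (sqrt(-6 + (6 - 10)**2) + 6*16)**2 = (sqrt(-6 + (-4)**2) + 96)**2 = (sqrt(-6 + 16) + 96)**2 = (sqrt(10) + 96)**2 = (96 + sqrt(10))**2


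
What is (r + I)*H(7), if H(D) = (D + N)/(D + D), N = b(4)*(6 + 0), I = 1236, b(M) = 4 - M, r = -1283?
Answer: -47/2 ≈ -23.500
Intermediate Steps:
N = 0 (N = (4 - 1*4)*(6 + 0) = (4 - 4)*6 = 0*6 = 0)
H(D) = ½ (H(D) = (D + 0)/(D + D) = D/((2*D)) = D*(1/(2*D)) = ½)
(r + I)*H(7) = (-1283 + 1236)*(½) = -47*½ = -47/2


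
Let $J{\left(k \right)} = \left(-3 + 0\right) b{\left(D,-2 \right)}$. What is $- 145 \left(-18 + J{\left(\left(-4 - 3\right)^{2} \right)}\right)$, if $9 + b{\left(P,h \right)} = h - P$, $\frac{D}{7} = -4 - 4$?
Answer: $22185$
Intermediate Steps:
$D = -56$ ($D = 7 \left(-4 - 4\right) = 7 \left(-8\right) = -56$)
$b{\left(P,h \right)} = -9 + h - P$ ($b{\left(P,h \right)} = -9 - \left(P - h\right) = -9 + h - P$)
$J{\left(k \right)} = -135$ ($J{\left(k \right)} = \left(-3 + 0\right) \left(-9 - 2 - -56\right) = - 3 \left(-9 - 2 + 56\right) = \left(-3\right) 45 = -135$)
$- 145 \left(-18 + J{\left(\left(-4 - 3\right)^{2} \right)}\right) = - 145 \left(-18 - 135\right) = \left(-145\right) \left(-153\right) = 22185$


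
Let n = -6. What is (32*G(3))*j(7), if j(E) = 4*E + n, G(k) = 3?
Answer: 2112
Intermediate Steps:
j(E) = -6 + 4*E (j(E) = 4*E - 6 = -6 + 4*E)
(32*G(3))*j(7) = (32*3)*(-6 + 4*7) = 96*(-6 + 28) = 96*22 = 2112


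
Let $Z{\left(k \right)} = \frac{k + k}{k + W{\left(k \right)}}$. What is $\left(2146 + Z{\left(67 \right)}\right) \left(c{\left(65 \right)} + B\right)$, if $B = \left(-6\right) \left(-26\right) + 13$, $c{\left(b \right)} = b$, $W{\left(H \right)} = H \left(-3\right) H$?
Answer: $\frac{25108083}{50} \approx 5.0216 \cdot 10^{5}$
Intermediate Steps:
$W{\left(H \right)} = - 3 H^{2}$ ($W{\left(H \right)} = - 3 H H = - 3 H^{2}$)
$Z{\left(k \right)} = \frac{2 k}{k - 3 k^{2}}$ ($Z{\left(k \right)} = \frac{k + k}{k - 3 k^{2}} = \frac{2 k}{k - 3 k^{2}}$)
$B = 169$ ($B = 156 + 13 = 169$)
$\left(2146 + Z{\left(67 \right)}\right) \left(c{\left(65 \right)} + B\right) = \left(2146 - \frac{2}{-1 + 3 \cdot 67}\right) \left(65 + 169\right) = \left(2146 - \frac{2}{-1 + 201}\right) 234 = \left(2146 - \frac{2}{200}\right) 234 = \left(2146 - \frac{1}{100}\right) 234 = \frac{214599}{100} \cdot 234 = \frac{25108083}{50}$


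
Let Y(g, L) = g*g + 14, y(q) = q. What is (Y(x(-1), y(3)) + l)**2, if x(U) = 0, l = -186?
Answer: 29584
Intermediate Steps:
Y(g, L) = 14 + g**2 (Y(g, L) = g**2 + 14 = 14 + g**2)
(Y(x(-1), y(3)) + l)**2 = ((14 + 0**2) - 186)**2 = ((14 + 0) - 186)**2 = (14 - 186)**2 = (-172)**2 = 29584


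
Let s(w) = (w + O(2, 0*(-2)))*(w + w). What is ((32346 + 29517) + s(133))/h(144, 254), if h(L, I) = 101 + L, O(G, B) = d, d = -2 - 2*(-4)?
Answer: 98837/245 ≈ 403.42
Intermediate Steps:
d = 6 (d = -2 + 8 = 6)
O(G, B) = 6
s(w) = 2*w*(6 + w) (s(w) = (w + 6)*(w + w) = (6 + w)*(2*w) = 2*w*(6 + w))
((32346 + 29517) + s(133))/h(144, 254) = ((32346 + 29517) + 2*133*(6 + 133))/(101 + 144) = (61863 + 2*133*139)/245 = (61863 + 36974)*(1/245) = 98837*(1/245) = 98837/245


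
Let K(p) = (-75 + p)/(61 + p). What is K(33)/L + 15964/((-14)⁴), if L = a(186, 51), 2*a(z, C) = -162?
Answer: 5131807/12187476 ≈ 0.42107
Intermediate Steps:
a(z, C) = -81 (a(z, C) = (½)*(-162) = -81)
L = -81
K(p) = (-75 + p)/(61 + p)
K(33)/L + 15964/((-14)⁴) = ((-75 + 33)/(61 + 33))/(-81) + 15964/((-14)⁴) = (-42/94)*(-1/81) + 15964/38416 = ((1/94)*(-42))*(-1/81) + 15964*(1/38416) = -21/47*(-1/81) + 3991/9604 = 7/1269 + 3991/9604 = 5131807/12187476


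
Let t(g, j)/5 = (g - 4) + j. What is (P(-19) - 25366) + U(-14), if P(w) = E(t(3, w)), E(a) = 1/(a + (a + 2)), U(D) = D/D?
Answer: -5022271/198 ≈ -25365.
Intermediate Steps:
U(D) = 1
t(g, j) = -20 + 5*g + 5*j (t(g, j) = 5*((g - 4) + j) = 5*((-4 + g) + j) = 5*(-4 + g + j) = -20 + 5*g + 5*j)
E(a) = 1/(2 + 2*a) (E(a) = 1/(a + (2 + a)) = 1/(2 + 2*a))
P(w) = 1/(2*(-4 + 5*w)) (P(w) = 1/(2*(1 + (-20 + 5*3 + 5*w))) = 1/(2*(1 + (-20 + 15 + 5*w))) = 1/(2*(1 + (-5 + 5*w))) = 1/(2*(-4 + 5*w)))
(P(-19) - 25366) + U(-14) = (1/(2*(-4 + 5*(-19))) - 25366) + 1 = (1/(2*(-4 - 95)) - 25366) + 1 = ((½)/(-99) - 25366) + 1 = ((½)*(-1/99) - 25366) + 1 = (-1/198 - 25366) + 1 = -5022469/198 + 1 = -5022271/198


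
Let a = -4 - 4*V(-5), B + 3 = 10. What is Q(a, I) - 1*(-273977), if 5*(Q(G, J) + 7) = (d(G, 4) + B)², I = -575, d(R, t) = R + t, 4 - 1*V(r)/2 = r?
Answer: 274815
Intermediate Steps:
V(r) = 8 - 2*r
B = 7 (B = -3 + 10 = 7)
a = -76 (a = -4 - 4*(8 - 2*(-5)) = -4 - 4*(8 + 10) = -4 - 4*18 = -4 - 72 = -76)
Q(G, J) = -7 + (11 + G)²/5 (Q(G, J) = -7 + ((G + 4) + 7)²/5 = -7 + ((4 + G) + 7)²/5 = -7 + (11 + G)²/5)
Q(a, I) - 1*(-273977) = (-7 + (11 - 76)²/5) - 1*(-273977) = (-7 + (⅕)*(-65)²) + 273977 = (-7 + (⅕)*4225) + 273977 = (-7 + 845) + 273977 = 838 + 273977 = 274815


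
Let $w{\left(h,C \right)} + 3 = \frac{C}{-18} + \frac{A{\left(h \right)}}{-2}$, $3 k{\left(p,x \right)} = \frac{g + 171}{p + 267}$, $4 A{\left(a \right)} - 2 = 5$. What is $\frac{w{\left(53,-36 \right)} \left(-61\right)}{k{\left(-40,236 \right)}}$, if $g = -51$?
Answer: $\frac{41541}{64} \approx 649.08$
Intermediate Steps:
$A{\left(a \right)} = \frac{7}{4}$ ($A{\left(a \right)} = \frac{1}{2} + \frac{1}{4} \cdot 5 = \frac{1}{2} + \frac{5}{4} = \frac{7}{4}$)
$k{\left(p,x \right)} = \frac{40}{267 + p}$ ($k{\left(p,x \right)} = \frac{\left(-51 + 171\right) \frac{1}{p + 267}}{3} = \frac{120 \frac{1}{267 + p}}{3} = \frac{40}{267 + p}$)
$w{\left(h,C \right)} = - \frac{31}{8} - \frac{C}{18}$ ($w{\left(h,C \right)} = -3 + \left(\frac{C}{-18} + \frac{7}{4 \left(-2\right)}\right) = -3 + \left(C \left(- \frac{1}{18}\right) + \frac{7}{4} \left(- \frac{1}{2}\right)\right) = -3 - \left(\frac{7}{8} + \frac{C}{18}\right) = - \frac{31}{8} - \frac{C}{18}$)
$\frac{w{\left(53,-36 \right)} \left(-61\right)}{k{\left(-40,236 \right)}} = \frac{\left(- \frac{31}{8} - -2\right) \left(-61\right)}{40 \frac{1}{267 - 40}} = \frac{\left(- \frac{31}{8} + 2\right) \left(-61\right)}{40 \cdot \frac{1}{227}} = \frac{\left(- \frac{15}{8}\right) \left(-61\right)}{40 \cdot \frac{1}{227}} = \frac{915}{8 \cdot \frac{40}{227}} = \frac{915}{8} \cdot \frac{227}{40} = \frac{41541}{64}$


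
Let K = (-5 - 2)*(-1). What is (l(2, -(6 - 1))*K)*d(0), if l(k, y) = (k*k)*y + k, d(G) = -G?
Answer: 0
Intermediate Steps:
l(k, y) = k + y*k² (l(k, y) = k²*y + k = y*k² + k = k + y*k²)
K = 7 (K = -7*(-1) = 7)
(l(2, -(6 - 1))*K)*d(0) = ((2*(1 + 2*(-(6 - 1))))*7)*(-1*0) = ((2*(1 + 2*(-1*5)))*7)*0 = ((2*(1 + 2*(-5)))*7)*0 = ((2*(1 - 10))*7)*0 = ((2*(-9))*7)*0 = -18*7*0 = -126*0 = 0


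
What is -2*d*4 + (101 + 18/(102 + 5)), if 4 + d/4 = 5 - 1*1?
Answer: 10825/107 ≈ 101.17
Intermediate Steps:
d = 0 (d = -16 + 4*(5 - 1*1) = -16 + 4*(5 - 1) = -16 + 4*4 = -16 + 16 = 0)
-2*d*4 + (101 + 18/(102 + 5)) = -2*0*4 + (101 + 18/(102 + 5)) = 0*4 + (101 + 18/107) = 0 + (101 + (1/107)*18) = 0 + (101 + 18/107) = 0 + 10825/107 = 10825/107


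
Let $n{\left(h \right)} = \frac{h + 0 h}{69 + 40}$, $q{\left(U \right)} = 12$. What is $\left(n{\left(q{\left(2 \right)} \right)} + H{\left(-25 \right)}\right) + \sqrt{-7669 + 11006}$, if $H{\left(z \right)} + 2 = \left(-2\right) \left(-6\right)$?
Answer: $\frac{1102}{109} + \sqrt{3337} \approx 67.877$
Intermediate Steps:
$H{\left(z \right)} = 10$ ($H{\left(z \right)} = -2 - -12 = -2 + 12 = 10$)
$n{\left(h \right)} = \frac{h}{109}$ ($n{\left(h \right)} = \frac{h + 0}{109} = h \frac{1}{109} = \frac{h}{109}$)
$\left(n{\left(q{\left(2 \right)} \right)} + H{\left(-25 \right)}\right) + \sqrt{-7669 + 11006} = \left(\frac{1}{109} \cdot 12 + 10\right) + \sqrt{-7669 + 11006} = \left(\frac{12}{109} + 10\right) + \sqrt{3337} = \frac{1102}{109} + \sqrt{3337}$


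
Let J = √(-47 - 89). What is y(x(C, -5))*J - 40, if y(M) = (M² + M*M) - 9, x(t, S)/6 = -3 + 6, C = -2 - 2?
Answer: -40 + 1278*I*√34 ≈ -40.0 + 7452.0*I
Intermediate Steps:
C = -4
x(t, S) = 18 (x(t, S) = 6*(-3 + 6) = 6*3 = 18)
y(M) = -9 + 2*M² (y(M) = (M² + M²) - 9 = 2*M² - 9 = -9 + 2*M²)
J = 2*I*√34 (J = √(-136) = 2*I*√34 ≈ 11.662*I)
y(x(C, -5))*J - 40 = (-9 + 2*18²)*(2*I*√34) - 40 = (-9 + 2*324)*(2*I*√34) - 40 = (-9 + 648)*(2*I*√34) - 40 = 639*(2*I*√34) - 40 = 1278*I*√34 - 40 = -40 + 1278*I*√34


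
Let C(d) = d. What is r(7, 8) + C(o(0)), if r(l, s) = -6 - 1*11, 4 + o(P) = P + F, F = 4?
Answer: -17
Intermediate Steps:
o(P) = P (o(P) = -4 + (P + 4) = -4 + (4 + P) = P)
r(l, s) = -17 (r(l, s) = -6 - 11 = -17)
r(7, 8) + C(o(0)) = -17 + 0 = -17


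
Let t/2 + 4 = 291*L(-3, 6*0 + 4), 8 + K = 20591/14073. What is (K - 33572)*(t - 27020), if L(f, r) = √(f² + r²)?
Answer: 11396978964382/14073 ≈ 8.0985e+8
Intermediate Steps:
K = -91993/14073 (K = -8 + 20591/14073 = -91993/14073 ≈ -6.5368)
t = 2902 (t = -8 + 2*(291*√((-3)² + (6*0 + 4)²)) = -8 + 2*(291*√(9 + (0 + 4)²)) = -8 + 2*(291*√(9 + 4²)) = -8 + 2*(291*√(9 + 16)) = -8 + 2*(291*√25) = -8 + 2*(291*5) = -8 + 2*1455 = -8 + 2910 = 2902)
(K - 33572)*(t - 27020) = (-91993/14073 - 33572)*(2902 - 27020) = -472550749/14073*(-24118) = 11396978964382/14073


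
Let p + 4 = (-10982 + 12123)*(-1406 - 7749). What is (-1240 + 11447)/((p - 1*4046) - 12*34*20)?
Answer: -10207/10458065 ≈ -0.00097599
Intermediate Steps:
p = -10445859 (p = -4 + (-10982 + 12123)*(-1406 - 7749) = -4 + 1141*(-9155) = -4 - 10445855 = -10445859)
(-1240 + 11447)/((p - 1*4046) - 12*34*20) = (-1240 + 11447)/((-10445859 - 1*4046) - 12*34*20) = 10207/((-10445859 - 4046) - 408*20) = 10207/(-10449905 - 8160) = 10207/(-10458065) = 10207*(-1/10458065) = -10207/10458065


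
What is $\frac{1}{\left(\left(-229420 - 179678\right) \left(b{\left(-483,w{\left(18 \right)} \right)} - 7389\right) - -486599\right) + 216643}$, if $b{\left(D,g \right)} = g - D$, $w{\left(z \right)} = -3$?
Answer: $\frac{1}{2827161324} \approx 3.5371 \cdot 10^{-10}$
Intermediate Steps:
$\frac{1}{\left(\left(-229420 - 179678\right) \left(b{\left(-483,w{\left(18 \right)} \right)} - 7389\right) - -486599\right) + 216643} = \frac{1}{\left(\left(-229420 - 179678\right) \left(\left(-3 - -483\right) - 7389\right) - -486599\right) + 216643} = \frac{1}{\left(- 409098 \left(\left(-3 + 483\right) - 7389\right) + 486599\right) + 216643} = \frac{1}{\left(- 409098 \left(480 - 7389\right) + 486599\right) + 216643} = \frac{1}{\left(\left(-409098\right) \left(-6909\right) + 486599\right) + 216643} = \frac{1}{\left(2826458082 + 486599\right) + 216643} = \frac{1}{2826944681 + 216643} = \frac{1}{2827161324}$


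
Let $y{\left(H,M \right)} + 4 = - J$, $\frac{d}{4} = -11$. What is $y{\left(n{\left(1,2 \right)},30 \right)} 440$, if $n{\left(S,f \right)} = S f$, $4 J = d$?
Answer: $3080$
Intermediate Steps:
$d = -44$ ($d = 4 \left(-11\right) = -44$)
$J = -11$ ($J = \frac{1}{4} \left(-44\right) = -11$)
$y{\left(H,M \right)} = 7$ ($y{\left(H,M \right)} = -4 - -11 = -4 + 11 = 7$)
$y{\left(n{\left(1,2 \right)},30 \right)} 440 = 7 \cdot 440 = 3080$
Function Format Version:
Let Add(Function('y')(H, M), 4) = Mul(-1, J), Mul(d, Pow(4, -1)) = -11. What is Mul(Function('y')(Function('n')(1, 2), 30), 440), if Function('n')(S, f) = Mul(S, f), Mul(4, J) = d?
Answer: 3080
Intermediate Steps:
d = -44 (d = Mul(4, -11) = -44)
J = -11 (J = Mul(Rational(1, 4), -44) = -11)
Function('y')(H, M) = 7 (Function('y')(H, M) = Add(-4, Mul(-1, -11)) = Add(-4, 11) = 7)
Mul(Function('y')(Function('n')(1, 2), 30), 440) = Mul(7, 440) = 3080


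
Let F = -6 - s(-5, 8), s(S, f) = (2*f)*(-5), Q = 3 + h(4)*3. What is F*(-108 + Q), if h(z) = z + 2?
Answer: -6438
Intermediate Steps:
h(z) = 2 + z
Q = 21 (Q = 3 + (2 + 4)*3 = 3 + 6*3 = 3 + 18 = 21)
s(S, f) = -10*f
F = 74 (F = -6 - (-10)*8 = -6 - 1*(-80) = -6 + 80 = 74)
F*(-108 + Q) = 74*(-108 + 21) = 74*(-87) = -6438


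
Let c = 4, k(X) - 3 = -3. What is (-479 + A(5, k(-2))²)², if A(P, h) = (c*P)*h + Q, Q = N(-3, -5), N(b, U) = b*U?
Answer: 64516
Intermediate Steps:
k(X) = 0 (k(X) = 3 - 3 = 0)
N(b, U) = U*b
Q = 15 (Q = -5*(-3) = 15)
A(P, h) = 15 + 4*P*h (A(P, h) = (4*P)*h + 15 = 4*P*h + 15 = 15 + 4*P*h)
(-479 + A(5, k(-2))²)² = (-479 + (15 + 4*5*0)²)² = (-479 + (15 + 0)²)² = (-479 + 15²)² = (-479 + 225)² = (-254)² = 64516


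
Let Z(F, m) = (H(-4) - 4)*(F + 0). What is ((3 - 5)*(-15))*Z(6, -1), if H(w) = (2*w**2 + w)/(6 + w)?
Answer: 1800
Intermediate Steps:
H(w) = (w + 2*w**2)/(6 + w)
Z(F, m) = 10*F (Z(F, m) = (-4*(1 + 2*(-4))/(6 - 4) - 4)*(F + 0) = (-4*(1 - 8)/2 - 4)*F = (-4*1/2*(-7) - 4)*F = (14 - 4)*F = 10*F)
((3 - 5)*(-15))*Z(6, -1) = ((3 - 5)*(-15))*(10*6) = -2*(-15)*60 = 30*60 = 1800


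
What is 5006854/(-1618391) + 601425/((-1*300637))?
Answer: -2478586373173/486548215067 ≈ -5.0942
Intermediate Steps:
5006854/(-1618391) + 601425/((-1*300637)) = 5006854*(-1/1618391) + 601425/(-300637) = -5006854/1618391 + 601425*(-1/300637) = -5006854/1618391 - 601425/300637 = -2478586373173/486548215067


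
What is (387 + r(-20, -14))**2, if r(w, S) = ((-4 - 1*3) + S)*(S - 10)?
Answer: 793881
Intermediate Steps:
r(w, S) = (-10 + S)*(-7 + S) (r(w, S) = ((-4 - 3) + S)*(-10 + S) = (-7 + S)*(-10 + S) = (-10 + S)*(-7 + S))
(387 + r(-20, -14))**2 = (387 + (70 + (-14)**2 - 17*(-14)))**2 = (387 + (70 + 196 + 238))**2 = (387 + 504)**2 = 891**2 = 793881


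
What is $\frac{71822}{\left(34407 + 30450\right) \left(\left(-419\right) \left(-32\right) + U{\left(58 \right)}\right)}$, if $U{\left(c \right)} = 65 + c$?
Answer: $\frac{71822}{877580067} \approx 8.1841 \cdot 10^{-5}$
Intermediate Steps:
$\frac{71822}{\left(34407 + 30450\right) \left(\left(-419\right) \left(-32\right) + U{\left(58 \right)}\right)} = \frac{71822}{\left(34407 + 30450\right) \left(\left(-419\right) \left(-32\right) + \left(65 + 58\right)\right)} = \frac{71822}{64857 \left(13408 + 123\right)} = \frac{71822}{64857 \cdot 13531} = \frac{71822}{877580067}$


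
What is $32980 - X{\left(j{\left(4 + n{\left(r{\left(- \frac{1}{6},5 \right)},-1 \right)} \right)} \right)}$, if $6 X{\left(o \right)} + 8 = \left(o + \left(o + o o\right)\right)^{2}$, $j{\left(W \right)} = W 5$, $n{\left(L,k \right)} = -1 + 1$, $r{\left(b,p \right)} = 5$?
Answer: $\frac{2144}{3} \approx 714.67$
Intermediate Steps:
$n{\left(L,k \right)} = 0$
$j{\left(W \right)} = 5 W$
$X{\left(o \right)} = - \frac{4}{3} + \frac{\left(o^{2} + 2 o\right)^{2}}{6}$ ($X{\left(o \right)} = - \frac{4}{3} + \frac{\left(o + \left(o + o o\right)\right)^{2}}{6} = - \frac{4}{3} + \frac{\left(o + \left(o + o^{2}\right)\right)^{2}}{6} = - \frac{4}{3} + \frac{\left(o^{2} + 2 o\right)^{2}}{6}$)
$32980 - X{\left(j{\left(4 + n{\left(r{\left(- \frac{1}{6},5 \right)},-1 \right)} \right)} \right)} = 32980 - \left(- \frac{4}{3} + \frac{\left(5 \left(4 + 0\right)\right)^{2} \left(2 + 5 \left(4 + 0\right)\right)^{2}}{6}\right) = 32980 - \left(- \frac{4}{3} + \frac{\left(5 \cdot 4\right)^{2} \left(2 + 5 \cdot 4\right)^{2}}{6}\right) = 32980 - \left(- \frac{4}{3} + \frac{20^{2} \left(2 + 20\right)^{2}}{6}\right) = 32980 - \left(- \frac{4}{3} + \frac{1}{6} \cdot 400 \cdot 22^{2}\right) = 32980 - \left(- \frac{4}{3} + \frac{1}{6} \cdot 400 \cdot 484\right) = 32980 - \left(- \frac{4}{3} + \frac{96800}{3}\right) = 32980 - \frac{96796}{3} = \frac{2144}{3}$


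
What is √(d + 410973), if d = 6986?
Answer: √417959 ≈ 646.50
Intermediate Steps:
√(d + 410973) = √(6986 + 410973) = √417959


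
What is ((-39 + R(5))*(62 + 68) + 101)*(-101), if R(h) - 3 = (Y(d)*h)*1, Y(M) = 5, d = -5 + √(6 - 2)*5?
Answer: 134229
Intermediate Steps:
d = 5 (d = -5 + √4*5 = -5 + 2*5 = -5 + 10 = 5)
R(h) = 3 + 5*h (R(h) = 3 + (5*h)*1 = 3 + 5*h)
((-39 + R(5))*(62 + 68) + 101)*(-101) = ((-39 + (3 + 5*5))*(62 + 68) + 101)*(-101) = ((-39 + (3 + 25))*130 + 101)*(-101) = ((-39 + 28)*130 + 101)*(-101) = (-11*130 + 101)*(-101) = (-1430 + 101)*(-101) = -1329*(-101) = 134229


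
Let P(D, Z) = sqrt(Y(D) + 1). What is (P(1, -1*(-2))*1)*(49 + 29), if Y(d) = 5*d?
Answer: 78*sqrt(6) ≈ 191.06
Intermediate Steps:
P(D, Z) = sqrt(1 + 5*D) (P(D, Z) = sqrt(5*D + 1) = sqrt(1 + 5*D))
(P(1, -1*(-2))*1)*(49 + 29) = (sqrt(1 + 5*1)*1)*(49 + 29) = (sqrt(1 + 5)*1)*78 = (sqrt(6)*1)*78 = sqrt(6)*78 = 78*sqrt(6)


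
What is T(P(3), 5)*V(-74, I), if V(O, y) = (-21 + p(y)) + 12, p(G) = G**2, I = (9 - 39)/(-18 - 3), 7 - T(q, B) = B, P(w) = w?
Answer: -682/49 ≈ -13.918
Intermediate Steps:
T(q, B) = 7 - B
I = 10/7 (I = -30/(-21) = -30*(-1/21) = 10/7 ≈ 1.4286)
V(O, y) = -9 + y**2 (V(O, y) = (-21 + y**2) + 12 = -9 + y**2)
T(P(3), 5)*V(-74, I) = (7 - 1*5)*(-9 + (10/7)**2) = (7 - 5)*(-9 + 100/49) = 2*(-341/49) = -682/49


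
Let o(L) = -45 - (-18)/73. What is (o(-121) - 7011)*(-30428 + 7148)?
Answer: 11990829600/73 ≈ 1.6426e+8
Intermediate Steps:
o(L) = -3267/73 (o(L) = -45 - (-18)/73 = -45 - 1*(-18/73) = -45 + 18/73 = -3267/73)
(o(-121) - 7011)*(-30428 + 7148) = (-3267/73 - 7011)*(-30428 + 7148) = -515070/73*(-23280) = 11990829600/73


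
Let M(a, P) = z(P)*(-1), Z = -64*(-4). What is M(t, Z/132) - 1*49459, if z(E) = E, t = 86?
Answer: -1632211/33 ≈ -49461.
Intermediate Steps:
Z = 256
M(a, P) = -P (M(a, P) = P*(-1) = -P)
M(t, Z/132) - 1*49459 = -256/132 - 1*49459 = -256/132 - 49459 = -1*64/33 - 49459 = -64/33 - 49459 = -1632211/33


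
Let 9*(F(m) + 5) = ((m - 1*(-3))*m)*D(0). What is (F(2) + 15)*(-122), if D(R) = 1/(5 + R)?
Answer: -11224/9 ≈ -1247.1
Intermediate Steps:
F(m) = -5 + m*(3 + m)/45 (F(m) = -5 + (((m - 1*(-3))*m)/(5 + 0))/9 = -5 + (((m + 3)*m)/5)/9 = -5 + (((3 + m)*m)*(1/5))/9 = -5 + ((m*(3 + m))*(1/5))/9 = -5 + (m*(3 + m)/5)/9 = -5 + m*(3 + m)/45)
(F(2) + 15)*(-122) = ((-5 + (1/15)*2 + (1/45)*2**2) + 15)*(-122) = ((-5 + 2/15 + (1/45)*4) + 15)*(-122) = ((-5 + 2/15 + 4/45) + 15)*(-122) = (-43/9 + 15)*(-122) = (92/9)*(-122) = -11224/9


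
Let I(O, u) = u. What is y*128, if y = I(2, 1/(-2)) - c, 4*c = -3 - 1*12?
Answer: 416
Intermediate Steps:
c = -15/4 (c = (-3 - 1*12)/4 = (-3 - 12)/4 = (¼)*(-15) = -15/4 ≈ -3.7500)
y = 13/4 (y = 1/(-2) - 1*(-15/4) = 1*(-½) + 15/4 = -½ + 15/4 = 13/4 ≈ 3.2500)
y*128 = (13/4)*128 = 416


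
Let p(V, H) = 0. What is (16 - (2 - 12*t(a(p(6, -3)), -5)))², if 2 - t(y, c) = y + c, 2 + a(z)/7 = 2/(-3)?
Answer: 103684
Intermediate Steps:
a(z) = -56/3 (a(z) = -14 + 7*(2/(-3)) = -14 + 7*(2*(-⅓)) = -14 + 7*(-⅔) = -14 - 14/3 = -56/3)
t(y, c) = 2 - c - y (t(y, c) = 2 - (y + c) = 2 - (c + y) = 2 + (-c - y) = 2 - c - y)
(16 - (2 - 12*t(a(p(6, -3)), -5)))² = (16 - (2 - 12*(2 - 1*(-5) - 1*(-56/3))))² = (16 - (2 - 12*(2 + 5 + 56/3)))² = (16 - (2 - 12*77/3))² = (16 - (2 - 308))² = (16 - 1*(-306))² = (16 + 306)² = 322² = 103684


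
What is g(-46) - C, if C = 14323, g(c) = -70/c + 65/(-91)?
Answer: -2305873/161 ≈ -14322.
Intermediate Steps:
g(c) = -5/7 - 70/c (g(c) = -70/c + 65*(-1/91) = -70/c - 5/7 = -5/7 - 70/c)
g(-46) - C = (-5/7 - 70/(-46)) - 1*14323 = (-5/7 - 70*(-1/46)) - 14323 = (-5/7 + 35/23) - 14323 = 130/161 - 14323 = -2305873/161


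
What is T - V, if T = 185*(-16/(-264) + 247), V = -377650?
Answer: 13970755/33 ≈ 4.2336e+5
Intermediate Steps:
T = 1508305/33 (T = 185*(-16*(-1/264) + 247) = 185*(2/33 + 247) = 185*(8153/33) = 1508305/33 ≈ 45706.)
T - V = 1508305/33 - 1*(-377650) = 1508305/33 + 377650 = 13970755/33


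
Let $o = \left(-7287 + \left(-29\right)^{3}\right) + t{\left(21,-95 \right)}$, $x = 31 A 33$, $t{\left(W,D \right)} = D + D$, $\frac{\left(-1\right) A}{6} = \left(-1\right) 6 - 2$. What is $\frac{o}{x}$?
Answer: $- \frac{5311}{8184} \approx -0.64895$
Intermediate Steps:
$A = 48$ ($A = - 6 \left(\left(-1\right) 6 - 2\right) = - 6 \left(-6 - 2\right) = \left(-6\right) \left(-8\right) = 48$)
$t{\left(W,D \right)} = 2 D$
$x = 49104$ ($x = 31 \cdot 48 \cdot 33 = 1488 \cdot 33 = 49104$)
$o = -31866$ ($o = \left(-7287 + \left(-29\right)^{3}\right) + 2 \left(-95\right) = \left(-7287 - 24389\right) - 190 = -31676 - 190 = -31866$)
$\frac{o}{x} = - \frac{31866}{49104} = \left(-31866\right) \frac{1}{49104} = - \frac{5311}{8184}$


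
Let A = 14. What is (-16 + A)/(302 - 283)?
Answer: -2/19 ≈ -0.10526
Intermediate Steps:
(-16 + A)/(302 - 283) = (-16 + 14)/(302 - 283) = -2/19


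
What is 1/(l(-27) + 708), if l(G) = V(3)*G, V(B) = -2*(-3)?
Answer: 1/546 ≈ 0.0018315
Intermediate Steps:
V(B) = 6
l(G) = 6*G
1/(l(-27) + 708) = 1/(6*(-27) + 708) = 1/(-162 + 708) = 1/546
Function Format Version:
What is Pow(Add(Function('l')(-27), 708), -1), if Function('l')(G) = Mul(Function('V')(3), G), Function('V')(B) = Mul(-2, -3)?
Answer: Rational(1, 546) ≈ 0.0018315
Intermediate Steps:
Function('V')(B) = 6
Function('l')(G) = Mul(6, G)
Pow(Add(Function('l')(-27), 708), -1) = Pow(Add(Mul(6, -27), 708), -1) = Pow(Add(-162, 708), -1) = Pow(546, -1) = Rational(1, 546)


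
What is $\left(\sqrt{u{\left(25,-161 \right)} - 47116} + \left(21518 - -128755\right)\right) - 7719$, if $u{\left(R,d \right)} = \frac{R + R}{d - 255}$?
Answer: $142554 + \frac{11 i \sqrt{1052909}}{52} \approx 1.4255 \cdot 10^{5} + 217.06 i$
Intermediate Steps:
$u{\left(R,d \right)} = \frac{2 R}{-255 + d}$
$\left(\sqrt{u{\left(25,-161 \right)} - 47116} + \left(21518 - -128755\right)\right) - 7719 = \left(\sqrt{2 \cdot 25 \frac{1}{-255 - 161} - 47116} + \left(21518 - -128755\right)\right) - 7719 = \left(\sqrt{2 \cdot 25 \frac{1}{-416} - 47116} + \left(21518 + 128755\right)\right) - 7719 = \left(\sqrt{2 \cdot 25 \left(- \frac{1}{416}\right) - 47116} + 150273\right) - 7719 = \left(\sqrt{- \frac{25}{208} - 47116} + 150273\right) - 7719 = \left(\sqrt{- \frac{9800153}{208}} + 150273\right) - 7719 = \left(\frac{11 i \sqrt{1052909}}{52} + 150273\right) - 7719 = \left(150273 + \frac{11 i \sqrt{1052909}}{52}\right) - 7719 = 142554 + \frac{11 i \sqrt{1052909}}{52}$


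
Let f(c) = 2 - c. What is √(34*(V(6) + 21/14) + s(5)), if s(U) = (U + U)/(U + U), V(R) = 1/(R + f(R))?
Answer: √69 ≈ 8.3066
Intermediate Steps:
V(R) = ½ (V(R) = 1/(R + (2 - R)) = 1/2 = ½)
s(U) = 1 (s(U) = (2*U)/((2*U)) = (2*U)*(1/(2*U)) = 1)
√(34*(V(6) + 21/14) + s(5)) = √(34*(½ + 21/14) + 1) = √(34*(½ + 21*(1/14)) + 1) = √(34*(½ + 3/2) + 1) = √(34*2 + 1) = √(68 + 1) = √69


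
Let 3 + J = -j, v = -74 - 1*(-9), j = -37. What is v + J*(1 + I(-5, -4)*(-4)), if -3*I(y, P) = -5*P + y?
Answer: 649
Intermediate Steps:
I(y, P) = -y/3 + 5*P/3 (I(y, P) = -(-5*P + y)/3 = -(y - 5*P)/3 = -y/3 + 5*P/3)
v = -65 (v = -74 + 9 = -65)
J = 34 (J = -3 - 1*(-37) = -3 + 37 = 34)
v + J*(1 + I(-5, -4)*(-4)) = -65 + 34*(1 + (-⅓*(-5) + (5/3)*(-4))*(-4)) = -65 + 34*(1 + (5/3 - 20/3)*(-4)) = -65 + 34*(1 - 5*(-4)) = -65 + 34*(1 + 20) = -65 + 34*21 = -65 + 714 = 649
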